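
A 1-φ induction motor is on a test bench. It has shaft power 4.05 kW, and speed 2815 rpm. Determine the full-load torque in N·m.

ω = 2π × 2815/60 = 294.8 rad/s
τ = P/ω = 4050/294.8 = 13.7 N·m

13.7 N·m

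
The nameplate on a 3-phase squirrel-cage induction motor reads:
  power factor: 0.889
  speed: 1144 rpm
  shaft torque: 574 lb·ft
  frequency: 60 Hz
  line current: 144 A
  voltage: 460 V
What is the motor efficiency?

τ = 574 lb·ft × 1.356 = 778.3 N·m
ω = 2π × 1144/60 = 119.8 rad/s; P_out = τω = 778.3 × 119.8 = 93240 W
P_in = √3·V_L·I_L·cosφ = 1.732 × 460 × 144 × 0.889 = 101993 W
η = P_out / P_in = 93240 / 101993 = 0.914 = 91.4%

91.4 %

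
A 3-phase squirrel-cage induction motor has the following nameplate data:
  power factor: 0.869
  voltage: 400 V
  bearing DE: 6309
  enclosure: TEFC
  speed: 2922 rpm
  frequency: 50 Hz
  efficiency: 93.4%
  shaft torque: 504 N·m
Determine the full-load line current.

ω = 2π×2922/60 = 306 rad/s; P_out = τω = 504 × 306 = 154224 W
P_in = P_out / η = 154224 / 0.934 = 165122 W
I_L = P_in / (√3·V_L·cosφ) = 165122 / (1.732 × 400 × 0.869) = 274 A

274 A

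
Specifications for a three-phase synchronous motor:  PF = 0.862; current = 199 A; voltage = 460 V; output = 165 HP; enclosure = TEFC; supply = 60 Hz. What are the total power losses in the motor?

13.6 kW

P_in = √3·V·I·cosφ = 1.732×460×199×0.862 = 136668 W
P_out = 165×746 = 123090 W
Losses = P_in − P_out = 136668 − 123090 = 13578 W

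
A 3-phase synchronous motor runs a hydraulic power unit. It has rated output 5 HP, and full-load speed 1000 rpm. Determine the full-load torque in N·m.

35.6 N·m

P_out = 5 × 746 = 3730 W
ω = 2π × 1000/60 = 104.7 rad/s
τ = P_out/ω = 3730/104.7 = 35.6 N·m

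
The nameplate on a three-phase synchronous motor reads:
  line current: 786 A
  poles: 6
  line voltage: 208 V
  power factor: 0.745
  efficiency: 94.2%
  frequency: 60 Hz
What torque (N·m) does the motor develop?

1580 N·m

P_in = √3·V·I·cosφ = 1.732 × 208 × 786 × 0.745 = 210955 W
P_out = η·P_in = 0.942 × 210955 = 198720 W
n = n_s = 120×60/6 = 1200 rpm (synchronous)
ω = 2π×1200/60 = 125.7 rad/s
τ = P_out/ω = 198720/125.7 = 1580 N·m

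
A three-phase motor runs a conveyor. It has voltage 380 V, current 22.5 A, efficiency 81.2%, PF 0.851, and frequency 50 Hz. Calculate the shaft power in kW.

P_in = √3·V·I·cosφ = 1.732 × 380 × 22.5 × 0.851 = 12602 W
P_out = η·P_in = 0.812 × 12602 = 10233 W

10.2 kW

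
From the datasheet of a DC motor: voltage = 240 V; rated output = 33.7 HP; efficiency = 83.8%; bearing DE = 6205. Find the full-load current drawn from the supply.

125 A

P_out = 33.7 × 746 = 25140 W
P_in = P_out / η = 25140 / 0.838 = 30000 W
I = P_in / V = 30000 / 240 = 125 A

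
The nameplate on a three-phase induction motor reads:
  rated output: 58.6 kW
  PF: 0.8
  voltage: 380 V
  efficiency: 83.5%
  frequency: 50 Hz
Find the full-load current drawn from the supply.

P_out = 58.6 kW = 58600 W
P_in = P_out / η = 58600 / 0.835 = 70180 W
I_L = P_in / (√3·V_L·cosφ) = 70180 / (1.732 × 380 × 0.8) = 133 A

133 A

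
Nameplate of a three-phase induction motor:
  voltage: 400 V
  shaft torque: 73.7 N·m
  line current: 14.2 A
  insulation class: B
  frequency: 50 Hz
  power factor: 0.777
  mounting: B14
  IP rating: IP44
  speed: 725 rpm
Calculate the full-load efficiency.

ω = 2π × 725/60 = 75.92 rad/s; P_out = τω = 73.7 × 75.92 = 5595 W
P_in = √3·V_L·I_L·cosφ = 1.732 × 400 × 14.2 × 0.777 = 7644 W
η = P_out / P_in = 5595 / 7644 = 0.732 = 73.2%

73.2 %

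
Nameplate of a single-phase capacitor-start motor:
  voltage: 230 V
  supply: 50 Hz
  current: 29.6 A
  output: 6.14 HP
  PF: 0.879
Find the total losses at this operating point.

1.4 kW

P_in = V·I·cosφ = 230×29.6×0.879 = 5984 W
P_out = 6.14×746 = 4580 W
Losses = P_in − P_out = 5984 − 4580 = 1404 W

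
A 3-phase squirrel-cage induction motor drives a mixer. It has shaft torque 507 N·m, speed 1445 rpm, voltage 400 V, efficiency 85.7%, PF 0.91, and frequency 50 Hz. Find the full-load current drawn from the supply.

ω = 2π×1445/60 = 151.3 rad/s; P_out = τω = 507 × 151.3 = 76709 W
P_in = P_out / η = 76709 / 0.857 = 89509 W
I_L = P_in / (√3·V_L·cosφ) = 89509 / (1.732 × 400 × 0.91) = 142 A

142 A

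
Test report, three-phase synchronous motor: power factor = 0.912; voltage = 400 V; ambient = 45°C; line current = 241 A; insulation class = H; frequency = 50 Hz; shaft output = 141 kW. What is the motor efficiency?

92.6 %

P_out = 141 kW = 141000 W
P_in = √3·V_L·I_L·cosφ = 1.732 × 400 × 241 × 0.912 = 152272 W
η = P_out / P_in = 141000 / 152272 = 0.926 = 92.6%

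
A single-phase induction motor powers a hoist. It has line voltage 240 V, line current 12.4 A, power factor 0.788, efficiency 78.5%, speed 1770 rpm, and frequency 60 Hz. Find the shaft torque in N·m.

P_in = V·I·cosφ = 240 × 12.4 × 0.788 = 2345 W
P_out = η·P_in = 0.785 × 2345 = 1841 W
n = 1770 rpm
ω = 2π×1770/60 = 185.4 rad/s
τ = P_out/ω = 1841/185.4 = 9.93 N·m

9.93 N·m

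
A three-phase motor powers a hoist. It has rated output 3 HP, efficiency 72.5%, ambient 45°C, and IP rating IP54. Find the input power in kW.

3.09 kW

P_out = 3 × 746 = 2238 W
P_in = P_out/η = 2238/0.725 = 3087 W = 3.09 kW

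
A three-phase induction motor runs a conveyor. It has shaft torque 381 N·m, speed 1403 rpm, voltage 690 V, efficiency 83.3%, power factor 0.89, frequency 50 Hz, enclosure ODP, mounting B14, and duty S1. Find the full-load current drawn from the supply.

ω = 2π×1403/60 = 146.9 rad/s; P_out = τω = 381 × 146.9 = 55969 W
P_in = P_out / η = 55969 / 0.833 = 67190 W
I_L = P_in / (√3·V_L·cosφ) = 67190 / (1.732 × 690 × 0.89) = 63.2 A

63.2 A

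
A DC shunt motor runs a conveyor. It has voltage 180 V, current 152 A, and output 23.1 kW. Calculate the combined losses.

4.26 kW

P_in = V·I = 180×152 = 27360 W
P_out = 23100 W
Losses = P_in − P_out = 27360 − 23100 = 4260 W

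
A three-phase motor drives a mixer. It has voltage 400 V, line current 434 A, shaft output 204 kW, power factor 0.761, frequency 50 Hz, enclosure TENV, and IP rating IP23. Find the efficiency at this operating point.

89.2 %

P_out = 204 kW = 204000 W
P_in = √3·V_L·I_L·cosφ = 1.732 × 400 × 434 × 0.761 = 228814 W
η = P_out / P_in = 204000 / 228814 = 0.892 = 89.2%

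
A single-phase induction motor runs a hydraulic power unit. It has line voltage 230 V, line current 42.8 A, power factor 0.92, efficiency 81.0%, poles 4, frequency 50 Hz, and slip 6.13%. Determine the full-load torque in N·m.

49.8 N·m

P_in = V·I·cosφ = 230 × 42.8 × 0.92 = 9056 W
P_out = η·P_in = 0.81 × 9056 = 7335 W
n_s = 120×50/4 = 1500 rpm; n = 1500×(1−0.0613) = 1408 rpm
ω = 2π×1408/60 = 147.4 rad/s
τ = P_out/ω = 7335/147.4 = 49.8 N·m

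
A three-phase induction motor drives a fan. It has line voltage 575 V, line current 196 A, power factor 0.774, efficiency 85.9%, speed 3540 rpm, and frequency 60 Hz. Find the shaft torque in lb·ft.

P_in = √3·V·I·cosφ = 1.732 × 575 × 196 × 0.774 = 151082 W
P_out = η·P_in = 0.859 × 151082 = 129779 W
n = 3540 rpm
ω = 2π×3540/60 = 370.7 rad/s
τ = P_out/ω = 129779/370.7 = 350.1 N·m
In lb·ft: 350.1/1.356 = 258 lb·ft

258 lb·ft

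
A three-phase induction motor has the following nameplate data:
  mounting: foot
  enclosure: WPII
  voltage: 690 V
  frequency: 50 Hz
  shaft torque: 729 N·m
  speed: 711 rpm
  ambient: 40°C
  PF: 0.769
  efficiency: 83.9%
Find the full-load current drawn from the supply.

ω = 2π×711/60 = 74.46 rad/s; P_out = τω = 729 × 74.46 = 54281 W
P_in = P_out / η = 54281 / 0.839 = 64697 W
I_L = P_in / (√3·V_L·cosφ) = 64697 / (1.732 × 690 × 0.769) = 70.4 A

70.4 A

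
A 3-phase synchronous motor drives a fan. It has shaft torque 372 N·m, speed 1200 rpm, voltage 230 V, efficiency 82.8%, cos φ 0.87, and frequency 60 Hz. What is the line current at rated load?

ω = 2π×1200/60 = 125.7 rad/s; P_out = τω = 372 × 125.7 = 46760 W
P_in = P_out / η = 46760 / 0.828 = 56473 W
I_L = P_in / (√3·V_L·cosφ) = 56473 / (1.732 × 230 × 0.87) = 163 A

163 A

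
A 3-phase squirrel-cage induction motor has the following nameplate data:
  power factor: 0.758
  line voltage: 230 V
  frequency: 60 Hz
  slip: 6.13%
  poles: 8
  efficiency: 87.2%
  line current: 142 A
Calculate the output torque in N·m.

423 N·m

P_in = √3·V·I·cosφ = 1.732 × 230 × 142 × 0.758 = 42878 W
P_out = η·P_in = 0.872 × 42878 = 37390 W
n_s = 120×60/8 = 900 rpm; n = 900×(1−0.0613) = 845 rpm
ω = 2π×845/60 = 88.49 rad/s
τ = P_out/ω = 37390/88.49 = 423 N·m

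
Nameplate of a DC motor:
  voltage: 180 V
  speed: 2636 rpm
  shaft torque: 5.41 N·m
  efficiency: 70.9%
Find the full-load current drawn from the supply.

11.7 A

ω = 2π×2636/60 = 276 rad/s; P_out = τω = 5.41 × 276 = 1493 W
P_in = P_out / η = 1493 / 0.709 = 2106 W
I = P_in / V = 2106 / 180 = 11.7 A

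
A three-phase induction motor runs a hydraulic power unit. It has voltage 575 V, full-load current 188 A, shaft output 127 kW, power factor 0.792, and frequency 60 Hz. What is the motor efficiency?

85.6 %

P_out = 127 kW = 127000 W
P_in = √3·V_L·I_L·cosφ = 1.732 × 575 × 188 × 0.792 = 148286 W
η = P_out / P_in = 127000 / 148286 = 0.856 = 85.6%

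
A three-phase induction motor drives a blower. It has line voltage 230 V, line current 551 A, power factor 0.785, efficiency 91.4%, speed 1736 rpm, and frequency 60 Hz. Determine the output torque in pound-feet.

P_in = √3·V·I·cosφ = 1.732 × 230 × 551 × 0.785 = 172305 W
P_out = η·P_in = 0.914 × 172305 = 157487 W
n = 1736 rpm
ω = 2π×1736/60 = 181.8 rad/s
τ = P_out/ω = 157487/181.8 = 866.3 N·m
In lb·ft: 866.3/1.356 = 639 lb·ft

639 lb·ft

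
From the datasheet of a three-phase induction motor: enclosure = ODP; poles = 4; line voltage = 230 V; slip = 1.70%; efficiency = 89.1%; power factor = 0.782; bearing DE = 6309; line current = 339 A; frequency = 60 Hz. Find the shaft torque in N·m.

508 N·m

P_in = √3·V·I·cosφ = 1.732 × 230 × 339 × 0.782 = 105604 W
P_out = η·P_in = 0.891 × 105604 = 94093 W
n_s = 120×60/4 = 1800 rpm; n = 1800×(1−0.017) = 1769 rpm
ω = 2π×1769/60 = 185.2 rad/s
τ = P_out/ω = 94093/185.2 = 508 N·m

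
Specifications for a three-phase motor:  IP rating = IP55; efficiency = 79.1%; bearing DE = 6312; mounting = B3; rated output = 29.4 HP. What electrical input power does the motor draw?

P_out = 29.4 × 746 = 21932 W
P_in = P_out/η = 21932/0.791 = 27727 W = 27.7 kW

27.7 kW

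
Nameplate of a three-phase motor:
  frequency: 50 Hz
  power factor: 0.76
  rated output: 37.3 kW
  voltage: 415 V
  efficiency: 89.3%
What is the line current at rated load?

76.5 A

P_out = 37.3 kW = 37300 W
P_in = P_out / η = 37300 / 0.893 = 41769 W
I_L = P_in / (√3·V_L·cosφ) = 41769 / (1.732 × 415 × 0.76) = 76.5 A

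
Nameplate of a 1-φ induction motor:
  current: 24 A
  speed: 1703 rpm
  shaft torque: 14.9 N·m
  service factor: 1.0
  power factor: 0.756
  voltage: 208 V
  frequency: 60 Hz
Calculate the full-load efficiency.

ω = 2π × 1703/60 = 178.3 rad/s; P_out = τω = 14.9 × 178.3 = 2657 W
P_in = V·I·cosφ = 208 × 24 × 0.756 = 3774 W
η = P_out / P_in = 2657 / 3774 = 0.704 = 70.4%

70.4 %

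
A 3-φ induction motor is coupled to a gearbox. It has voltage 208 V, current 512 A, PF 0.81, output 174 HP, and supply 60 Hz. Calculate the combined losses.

P_in = √3·V·I·cosφ = 1.732×208×512×0.81 = 149405 W
P_out = 174×746 = 129804 W
Losses = P_in − P_out = 149405 − 129804 = 19601 W

19600 W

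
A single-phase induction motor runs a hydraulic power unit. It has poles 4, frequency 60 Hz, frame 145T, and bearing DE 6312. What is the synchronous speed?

1800 rpm

n_s = 120f/p = 120×60/4 = 1800 rpm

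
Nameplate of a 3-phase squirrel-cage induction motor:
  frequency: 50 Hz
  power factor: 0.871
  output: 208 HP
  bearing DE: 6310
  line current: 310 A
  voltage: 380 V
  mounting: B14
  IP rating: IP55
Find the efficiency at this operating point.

P_out = 208 × 746 = 155168 W
P_in = √3·V_L·I_L·cosφ = 1.732 × 380 × 310 × 0.871 = 177710 W
η = P_out / P_in = 155168 / 177710 = 0.873 = 87.3%

87.3 %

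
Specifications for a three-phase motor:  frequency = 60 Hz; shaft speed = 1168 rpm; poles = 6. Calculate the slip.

n_s = 120f/p = 120×60/6 = 1200 rpm
s = (n_s − n)/n_s = (1200 − 1168)/1200 = 0.0267

2.67 %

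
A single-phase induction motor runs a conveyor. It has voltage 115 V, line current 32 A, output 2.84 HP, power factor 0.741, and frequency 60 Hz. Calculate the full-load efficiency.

P_out = 2.84 × 746 = 2119 W
P_in = V·I·cosφ = 115 × 32 × 0.741 = 2727 W
η = P_out / P_in = 2119 / 2727 = 0.777 = 77.7%

77.7 %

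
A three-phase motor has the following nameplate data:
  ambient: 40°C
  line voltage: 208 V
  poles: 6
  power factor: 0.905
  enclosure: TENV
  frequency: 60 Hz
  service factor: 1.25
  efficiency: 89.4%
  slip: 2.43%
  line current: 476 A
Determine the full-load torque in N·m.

P_in = √3·V·I·cosφ = 1.732 × 208 × 476 × 0.905 = 155191 W
P_out = η·P_in = 0.894 × 155191 = 138741 W
n_s = 120×60/6 = 1200 rpm; n = 1200×(1−0.0243) = 1171 rpm
ω = 2π×1171/60 = 122.6 rad/s
τ = P_out/ω = 138741/122.6 = 1130 N·m

1130 N·m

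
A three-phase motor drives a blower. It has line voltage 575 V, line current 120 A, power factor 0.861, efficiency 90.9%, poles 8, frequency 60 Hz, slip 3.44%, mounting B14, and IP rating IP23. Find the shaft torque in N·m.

P_in = √3·V·I·cosφ = 1.732 × 575 × 120 × 0.861 = 102896 W
P_out = η·P_in = 0.909 × 102896 = 93532 W
n_s = 120×60/8 = 900 rpm; n = 900×(1−0.0344) = 869 rpm
ω = 2π×869/60 = 91 rad/s
τ = P_out/ω = 93532/91 = 1030 N·m

1030 N·m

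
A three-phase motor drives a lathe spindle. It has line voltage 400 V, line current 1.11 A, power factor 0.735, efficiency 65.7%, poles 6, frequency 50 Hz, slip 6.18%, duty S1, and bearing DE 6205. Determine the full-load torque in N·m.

3.78 N·m

P_in = √3·V·I·cosφ = 1.732 × 400 × 1.11 × 0.735 = 565 W
P_out = η·P_in = 0.657 × 565 = 371 W
n_s = 120×50/6 = 1000 rpm; n = 1000×(1−0.0618) = 938 rpm
ω = 2π×938/60 = 98.23 rad/s
τ = P_out/ω = 371/98.23 = 3.78 N·m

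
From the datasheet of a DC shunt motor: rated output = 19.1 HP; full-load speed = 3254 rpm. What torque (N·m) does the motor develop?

P_out = 19.1 × 746 = 14249 W
ω = 2π × 3254/60 = 340.8 rad/s
τ = P_out/ω = 14249/340.8 = 41.8 N·m

41.8 N·m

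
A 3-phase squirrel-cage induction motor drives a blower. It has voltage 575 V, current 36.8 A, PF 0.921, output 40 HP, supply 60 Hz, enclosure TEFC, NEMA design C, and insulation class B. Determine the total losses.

P_in = √3·V·I·cosφ = 1.732×575×36.8×0.921 = 33754 W
P_out = 40×746 = 29840 W
Losses = P_in − P_out = 33754 − 29840 = 3914 W

3.91 kW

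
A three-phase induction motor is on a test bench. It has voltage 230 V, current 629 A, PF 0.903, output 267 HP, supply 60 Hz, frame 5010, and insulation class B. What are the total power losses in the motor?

27100 W

P_in = √3·V·I·cosφ = 1.732×230×629×0.903 = 226263 W
P_out = 267×746 = 199182 W
Losses = P_in − P_out = 226263 − 199182 = 27081 W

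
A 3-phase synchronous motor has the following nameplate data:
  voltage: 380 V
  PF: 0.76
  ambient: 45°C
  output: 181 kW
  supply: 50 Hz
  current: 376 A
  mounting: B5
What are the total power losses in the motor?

7.08 kW

P_in = √3·V·I·cosφ = 1.732×380×376×0.76 = 188076 W
P_out = 181000 W
Losses = P_in − P_out = 188076 − 181000 = 7076 W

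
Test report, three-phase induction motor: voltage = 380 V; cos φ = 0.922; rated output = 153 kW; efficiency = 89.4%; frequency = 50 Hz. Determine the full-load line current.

P_out = 153 kW = 153000 W
P_in = P_out / η = 153000 / 0.894 = 171141 W
I_L = P_in / (√3·V_L·cosφ) = 171141 / (1.732 × 380 × 0.922) = 282 A

282 A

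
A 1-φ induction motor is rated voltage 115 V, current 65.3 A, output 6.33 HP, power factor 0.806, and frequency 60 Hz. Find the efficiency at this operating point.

78.0 %

P_out = 6.33 × 746 = 4722 W
P_in = V·I·cosφ = 115 × 65.3 × 0.806 = 6053 W
η = P_out / P_in = 4722 / 6053 = 0.780 = 78.0%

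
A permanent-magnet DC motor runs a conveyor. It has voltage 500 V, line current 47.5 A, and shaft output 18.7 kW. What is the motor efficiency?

78.7 %

P_out = 18.7 kW = 18700 W
P_in = V·I = 500 × 47.5 = 23750 W
η = P_out / P_in = 18700 / 23750 = 0.787 = 78.7%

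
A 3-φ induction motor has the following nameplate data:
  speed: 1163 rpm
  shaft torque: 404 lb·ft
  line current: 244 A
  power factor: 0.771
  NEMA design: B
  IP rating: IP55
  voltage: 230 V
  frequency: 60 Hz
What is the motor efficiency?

τ = 404 lb·ft × 1.356 = 547.8 N·m
ω = 2π × 1163/60 = 121.8 rad/s; P_out = τω = 547.8 × 121.8 = 66722 W
P_in = √3·V_L·I_L·cosφ = 1.732 × 230 × 244 × 0.771 = 74941 W
η = P_out / P_in = 66722 / 74941 = 0.890 = 89.0%

89.0 %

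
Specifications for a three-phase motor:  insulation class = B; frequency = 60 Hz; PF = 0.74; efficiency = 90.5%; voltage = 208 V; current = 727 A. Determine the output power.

175 kW

P_in = √3·V·I·cosφ = 1.732 × 208 × 727 × 0.74 = 193811 W
P_out = η·P_in = 0.905 × 193811 = 175399 W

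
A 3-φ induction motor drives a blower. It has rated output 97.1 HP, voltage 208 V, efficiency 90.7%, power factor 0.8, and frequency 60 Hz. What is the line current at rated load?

277 A

P_out = 97.1 × 746 = 72437 W
P_in = P_out / η = 72437 / 0.907 = 79864 W
I_L = P_in / (√3·V_L·cosφ) = 79864 / (1.732 × 208 × 0.8) = 277 A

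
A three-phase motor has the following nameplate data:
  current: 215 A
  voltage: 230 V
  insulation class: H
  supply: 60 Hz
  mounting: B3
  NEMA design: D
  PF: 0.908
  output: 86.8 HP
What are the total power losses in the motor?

13 kW

P_in = √3·V·I·cosφ = 1.732×230×215×0.908 = 77768 W
P_out = 86.8×746 = 64753 W
Losses = P_in − P_out = 77768 − 64753 = 13015 W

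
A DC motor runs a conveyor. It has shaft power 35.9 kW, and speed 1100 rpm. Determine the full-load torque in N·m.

ω = 2π × 1100/60 = 115.2 rad/s
τ = P/ω = 35900/115.2 = 312 N·m

312 N·m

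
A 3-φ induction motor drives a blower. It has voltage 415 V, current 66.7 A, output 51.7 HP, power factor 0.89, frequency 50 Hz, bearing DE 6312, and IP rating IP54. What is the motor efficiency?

90.4 %

P_out = 51.7 × 746 = 38568 W
P_in = √3·V_L·I_L·cosφ = 1.732 × 415 × 66.7 × 0.89 = 42669 W
η = P_out / P_in = 38568 / 42669 = 0.904 = 90.4%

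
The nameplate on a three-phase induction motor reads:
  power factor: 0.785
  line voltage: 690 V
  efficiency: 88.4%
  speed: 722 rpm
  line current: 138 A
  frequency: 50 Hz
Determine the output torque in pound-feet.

1120 lb·ft

P_in = √3·V·I·cosφ = 1.732 × 690 × 138 × 0.785 = 129463 W
P_out = η·P_in = 0.884 × 129463 = 114445 W
n = 722 rpm
ω = 2π×722/60 = 75.61 rad/s
τ = P_out/ω = 114445/75.61 = 1514 N·m
In lb·ft: 1514/1.356 = 1120 lb·ft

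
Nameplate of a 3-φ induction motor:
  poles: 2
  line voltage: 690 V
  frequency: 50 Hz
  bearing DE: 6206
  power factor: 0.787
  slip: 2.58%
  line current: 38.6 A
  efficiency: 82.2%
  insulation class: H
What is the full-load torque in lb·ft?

P_in = √3·V·I·cosφ = 1.732 × 690 × 38.6 × 0.787 = 36304 W
P_out = η·P_in = 0.822 × 36304 = 29842 W
n_s = 120×50/2 = 3000 rpm; n = 3000×(1−0.0258) = 2923 rpm
ω = 2π×2923/60 = 306.1 rad/s
τ = P_out/ω = 29842/306.1 = 97.49 N·m
In lb·ft: 97.49/1.356 = 71.9 lb·ft

71.9 lb·ft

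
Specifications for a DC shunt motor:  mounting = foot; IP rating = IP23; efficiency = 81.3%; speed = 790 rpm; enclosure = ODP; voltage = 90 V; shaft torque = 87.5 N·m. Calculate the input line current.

ω = 2π×790/60 = 82.73 rad/s; P_out = τω = 87.5 × 82.73 = 7239 W
P_in = P_out / η = 7239 / 0.813 = 8904 W
I = P_in / V = 8904 / 90 = 98.9 A

98.9 A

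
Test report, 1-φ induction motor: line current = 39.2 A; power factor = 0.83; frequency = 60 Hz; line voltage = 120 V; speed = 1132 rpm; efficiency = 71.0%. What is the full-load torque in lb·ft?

17.2 lb·ft

P_in = V·I·cosφ = 120 × 39.2 × 0.83 = 3904 W
P_out = η·P_in = 0.71 × 3904 = 2772 W
n = 1132 rpm
ω = 2π×1132/60 = 118.5 rad/s
τ = P_out/ω = 2772/118.5 = 23.39 N·m
In lb·ft: 23.39/1.356 = 17.2 lb·ft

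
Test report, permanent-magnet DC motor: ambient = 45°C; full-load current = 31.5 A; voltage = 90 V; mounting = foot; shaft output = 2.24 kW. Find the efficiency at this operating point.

P_out = 2.24 kW = 2240 W
P_in = V·I = 90 × 31.5 = 2835 W
η = P_out / P_in = 2240 / 2835 = 0.790 = 79.0%

79.0 %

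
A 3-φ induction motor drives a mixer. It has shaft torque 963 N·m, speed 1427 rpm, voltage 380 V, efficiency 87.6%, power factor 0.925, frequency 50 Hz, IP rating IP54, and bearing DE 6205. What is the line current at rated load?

ω = 2π×1427/60 = 149.4 rad/s; P_out = τω = 963 × 149.4 = 143872 W
P_in = P_out / η = 143872 / 0.876 = 164237 W
I_L = P_in / (√3·V_L·cosφ) = 164237 / (1.732 × 380 × 0.925) = 270 A

270 A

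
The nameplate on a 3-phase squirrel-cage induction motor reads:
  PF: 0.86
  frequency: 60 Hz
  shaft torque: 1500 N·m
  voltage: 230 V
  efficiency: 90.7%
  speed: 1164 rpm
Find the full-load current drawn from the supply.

588 A

ω = 2π×1164/60 = 121.9 rad/s; P_out = τω = 1500 × 121.9 = 182850 W
P_in = P_out / η = 182850 / 0.907 = 201599 W
I_L = P_in / (√3·V_L·cosφ) = 201599 / (1.732 × 230 × 0.86) = 588 A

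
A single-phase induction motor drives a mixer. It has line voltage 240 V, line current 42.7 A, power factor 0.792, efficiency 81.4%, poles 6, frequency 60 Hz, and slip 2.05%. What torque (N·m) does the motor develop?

P_in = V·I·cosφ = 240 × 42.7 × 0.792 = 8116 W
P_out = η·P_in = 0.814 × 8116 = 6606 W
n_s = 120×60/6 = 1200 rpm; n = 1200×(1−0.0205) = 1175 rpm
ω = 2π×1175/60 = 123 rad/s
τ = P_out/ω = 6606/123 = 53.7 N·m

53.7 N·m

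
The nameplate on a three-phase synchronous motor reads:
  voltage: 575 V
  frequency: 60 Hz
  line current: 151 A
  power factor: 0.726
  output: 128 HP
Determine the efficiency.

87.5 %

P_out = 128 × 746 = 95488 W
P_in = √3·V_L·I_L·cosφ = 1.732 × 575 × 151 × 0.726 = 109177 W
η = P_out / P_in = 95488 / 109177 = 0.875 = 87.5%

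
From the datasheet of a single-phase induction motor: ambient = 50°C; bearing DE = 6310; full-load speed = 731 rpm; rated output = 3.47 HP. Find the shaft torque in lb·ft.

24.9 lb·ft

P_out = 3.47 × 746 = 2589 W
ω = 2π × 731/60 = 76.55 rad/s
τ = P_out/ω = 2589/76.55 = 33.82 N·m
In lb·ft: 33.82/1.356 = 24.9 lb·ft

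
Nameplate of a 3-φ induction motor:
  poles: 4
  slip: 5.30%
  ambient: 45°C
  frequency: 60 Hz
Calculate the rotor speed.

n_s = 120f/p = 120×60/4 = 1800 rpm
n = n_s(1 − s) = 1800 × (1 − 0.053) = 1705 rpm

1705 rpm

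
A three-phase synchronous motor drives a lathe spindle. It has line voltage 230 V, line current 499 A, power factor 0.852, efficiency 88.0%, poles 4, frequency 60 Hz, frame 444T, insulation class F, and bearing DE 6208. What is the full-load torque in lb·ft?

583 lb·ft

P_in = √3·V·I·cosφ = 1.732 × 230 × 499 × 0.852 = 169362 W
P_out = η·P_in = 0.88 × 169362 = 149039 W
n = n_s = 120×60/4 = 1800 rpm (synchronous)
ω = 2π×1800/60 = 188.5 rad/s
τ = P_out/ω = 149039/188.5 = 790.7 N·m
In lb·ft: 790.7/1.356 = 583 lb·ft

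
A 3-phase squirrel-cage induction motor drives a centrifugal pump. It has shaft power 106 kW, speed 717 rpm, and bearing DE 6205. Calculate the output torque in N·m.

ω = 2π × 717/60 = 75.08 rad/s
τ = P/ω = 106000/75.08 = 1410 N·m

1410 N·m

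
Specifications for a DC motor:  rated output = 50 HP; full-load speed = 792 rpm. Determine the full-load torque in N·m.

P_out = 50 × 746 = 37300 W
ω = 2π × 792/60 = 82.94 rad/s
τ = P_out/ω = 37300/82.94 = 450 N·m

450 N·m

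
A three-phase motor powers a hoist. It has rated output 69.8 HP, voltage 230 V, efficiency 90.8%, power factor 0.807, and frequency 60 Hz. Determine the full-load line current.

P_out = 69.8 × 746 = 52071 W
P_in = P_out / η = 52071 / 0.908 = 57347 W
I_L = P_in / (√3·V_L·cosφ) = 57347 / (1.732 × 230 × 0.807) = 178 A

178 A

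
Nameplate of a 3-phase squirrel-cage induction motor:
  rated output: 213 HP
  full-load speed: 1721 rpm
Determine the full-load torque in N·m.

P_out = 213 × 746 = 158898 W
ω = 2π × 1721/60 = 180.2 rad/s
τ = P_out/ω = 158898/180.2 = 882 N·m

882 N·m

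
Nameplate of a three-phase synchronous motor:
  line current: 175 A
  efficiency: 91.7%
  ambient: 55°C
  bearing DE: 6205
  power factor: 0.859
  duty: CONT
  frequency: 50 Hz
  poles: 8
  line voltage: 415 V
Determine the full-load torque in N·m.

P_in = √3·V·I·cosφ = 1.732 × 415 × 175 × 0.859 = 108051 W
P_out = η·P_in = 0.917 × 108051 = 99083 W
n = n_s = 120×50/8 = 750 rpm (synchronous)
ω = 2π×750/60 = 78.54 rad/s
τ = P_out/ω = 99083/78.54 = 1260 N·m

1260 N·m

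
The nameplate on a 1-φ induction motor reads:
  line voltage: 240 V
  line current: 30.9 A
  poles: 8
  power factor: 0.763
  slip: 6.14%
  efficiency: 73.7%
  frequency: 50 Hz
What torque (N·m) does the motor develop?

56.6 N·m

P_in = V·I·cosφ = 240 × 30.9 × 0.763 = 5658 W
P_out = η·P_in = 0.737 × 5658 = 4170 W
n_s = 120×50/8 = 750 rpm; n = 750×(1−0.0614) = 704 rpm
ω = 2π×704/60 = 73.72 rad/s
τ = P_out/ω = 4170/73.72 = 56.6 N·m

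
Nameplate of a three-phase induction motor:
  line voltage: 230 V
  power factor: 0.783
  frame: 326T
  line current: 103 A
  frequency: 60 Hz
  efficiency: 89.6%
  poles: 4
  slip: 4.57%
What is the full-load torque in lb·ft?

P_in = √3·V·I·cosφ = 1.732 × 230 × 103 × 0.783 = 32127 W
P_out = η·P_in = 0.896 × 32127 = 28786 W
n_s = 120×60/4 = 1800 rpm; n = 1800×(1−0.0457) = 1718 rpm
ω = 2π×1718/60 = 179.9 rad/s
τ = P_out/ω = 28786/179.9 = 160 N·m
In lb·ft: 160/1.356 = 118 lb·ft

118 lb·ft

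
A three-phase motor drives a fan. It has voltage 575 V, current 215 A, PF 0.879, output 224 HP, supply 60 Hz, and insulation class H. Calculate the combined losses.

21.1 kW

P_in = √3·V·I·cosφ = 1.732×575×215×0.879 = 188210 W
P_out = 224×746 = 167104 W
Losses = P_in − P_out = 188210 − 167104 = 21106 W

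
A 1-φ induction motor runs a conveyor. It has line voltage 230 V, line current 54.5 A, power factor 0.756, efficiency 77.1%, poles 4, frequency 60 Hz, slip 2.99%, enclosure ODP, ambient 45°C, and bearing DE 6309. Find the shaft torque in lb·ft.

29.5 lb·ft

P_in = V·I·cosφ = 230 × 54.5 × 0.756 = 9476 W
P_out = η·P_in = 0.771 × 9476 = 7306 W
n_s = 120×60/4 = 1800 rpm; n = 1800×(1−0.0299) = 1746 rpm
ω = 2π×1746/60 = 182.8 rad/s
τ = P_out/ω = 7306/182.8 = 39.97 N·m
In lb·ft: 39.97/1.356 = 29.5 lb·ft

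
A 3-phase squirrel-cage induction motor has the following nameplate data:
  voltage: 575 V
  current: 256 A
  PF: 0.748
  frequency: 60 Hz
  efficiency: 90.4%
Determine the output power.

P_in = √3·V·I·cosφ = 1.732 × 575 × 256 × 0.748 = 190703 W
P_out = η·P_in = 0.904 × 190703 = 172396 W

172 kW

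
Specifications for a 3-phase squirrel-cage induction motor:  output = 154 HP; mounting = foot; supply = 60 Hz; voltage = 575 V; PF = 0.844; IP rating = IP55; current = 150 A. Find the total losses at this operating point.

11200 W

P_in = √3·V·I·cosφ = 1.732×575×150×0.844 = 126081 W
P_out = 154×746 = 114884 W
Losses = P_in − P_out = 126081 − 114884 = 11197 W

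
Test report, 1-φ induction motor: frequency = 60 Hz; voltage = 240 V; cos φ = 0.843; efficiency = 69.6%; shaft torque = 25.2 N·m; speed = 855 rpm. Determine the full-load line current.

ω = 2π×855/60 = 89.54 rad/s; P_out = τω = 25.2 × 89.54 = 2256 W
P_in = P_out / η = 2256 / 0.696 = 3241 W
I = P_in / (V·cosφ) = 3241 / (240 × 0.843) = 16 A

16 A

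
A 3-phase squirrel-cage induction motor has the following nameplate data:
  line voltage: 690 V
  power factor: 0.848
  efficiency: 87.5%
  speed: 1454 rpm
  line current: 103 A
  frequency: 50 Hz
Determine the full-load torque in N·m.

P_in = √3·V·I·cosφ = 1.732 × 690 × 103 × 0.848 = 104383 W
P_out = η·P_in = 0.875 × 104383 = 91335 W
n = 1454 rpm
ω = 2π×1454/60 = 152.3 rad/s
τ = P_out/ω = 91335/152.3 = 600 N·m

600 N·m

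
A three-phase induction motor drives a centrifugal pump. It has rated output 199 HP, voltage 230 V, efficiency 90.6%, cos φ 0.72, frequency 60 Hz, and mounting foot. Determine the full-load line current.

P_out = 199 × 746 = 148454 W
P_in = P_out / η = 148454 / 0.906 = 163857 W
I_L = P_in / (√3·V_L·cosφ) = 163857 / (1.732 × 230 × 0.72) = 571 A

571 A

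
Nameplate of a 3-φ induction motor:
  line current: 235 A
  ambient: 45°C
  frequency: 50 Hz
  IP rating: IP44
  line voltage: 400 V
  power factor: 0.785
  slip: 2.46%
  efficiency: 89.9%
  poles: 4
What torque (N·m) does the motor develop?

P_in = √3·V·I·cosφ = 1.732 × 400 × 235 × 0.785 = 127804 W
P_out = η·P_in = 0.899 × 127804 = 114896 W
n_s = 120×50/4 = 1500 rpm; n = 1500×(1−0.0246) = 1463 rpm
ω = 2π×1463/60 = 153.2 rad/s
τ = P_out/ω = 114896/153.2 = 750 N·m

750 N·m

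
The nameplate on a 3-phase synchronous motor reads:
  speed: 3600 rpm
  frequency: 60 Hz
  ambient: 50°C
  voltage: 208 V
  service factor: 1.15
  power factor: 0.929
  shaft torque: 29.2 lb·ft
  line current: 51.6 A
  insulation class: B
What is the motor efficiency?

86.4 %

τ = 29.2 lb·ft × 1.356 = 39.6 N·m
ω = 2π × 3600/60 = 377 rad/s; P_out = τω = 39.6 × 377 = 14929 W
P_in = √3·V_L·I_L·cosφ = 1.732 × 208 × 51.6 × 0.929 = 17269 W
η = P_out / P_in = 14929 / 17269 = 0.864 = 86.4%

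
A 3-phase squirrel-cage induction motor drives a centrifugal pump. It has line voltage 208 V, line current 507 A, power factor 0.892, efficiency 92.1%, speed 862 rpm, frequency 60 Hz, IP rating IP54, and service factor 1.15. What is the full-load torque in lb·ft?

1230 lb·ft

P_in = √3·V·I·cosφ = 1.732 × 208 × 507 × 0.892 = 162924 W
P_out = η·P_in = 0.921 × 162924 = 150053 W
n = 862 rpm
ω = 2π×862/60 = 90.27 rad/s
τ = P_out/ω = 150053/90.27 = 1662 N·m
In lb·ft: 1662/1.356 = 1230 lb·ft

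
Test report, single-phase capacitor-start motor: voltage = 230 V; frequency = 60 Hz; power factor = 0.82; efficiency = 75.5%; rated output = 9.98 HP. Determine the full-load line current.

P_out = 9.98 × 746 = 7445 W
P_in = P_out / η = 7445 / 0.755 = 9861 W
I = P_in / (V·cosφ) = 9861 / (230 × 0.82) = 52.3 A

52.3 A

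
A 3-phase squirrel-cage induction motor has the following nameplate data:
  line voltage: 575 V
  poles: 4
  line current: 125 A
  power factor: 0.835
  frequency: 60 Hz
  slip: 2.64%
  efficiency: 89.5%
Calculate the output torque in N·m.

P_in = √3·V·I·cosφ = 1.732 × 575 × 125 × 0.835 = 103947 W
P_out = η·P_in = 0.895 × 103947 = 93033 W
n_s = 120×60/4 = 1800 rpm; n = 1800×(1−0.0264) = 1752 rpm
ω = 2π×1752/60 = 183.5 rad/s
τ = P_out/ω = 93033/183.5 = 507 N·m

507 N·m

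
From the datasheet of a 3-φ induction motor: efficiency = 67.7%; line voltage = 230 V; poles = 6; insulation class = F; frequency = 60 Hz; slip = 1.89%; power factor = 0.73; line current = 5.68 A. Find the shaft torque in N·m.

9.07 N·m

P_in = √3·V·I·cosφ = 1.732 × 230 × 5.68 × 0.73 = 1652 W
P_out = η·P_in = 0.677 × 1652 = 1118 W
n_s = 120×60/6 = 1200 rpm; n = 1200×(1−0.0189) = 1177 rpm
ω = 2π×1177/60 = 123.3 rad/s
τ = P_out/ω = 1118/123.3 = 9.07 N·m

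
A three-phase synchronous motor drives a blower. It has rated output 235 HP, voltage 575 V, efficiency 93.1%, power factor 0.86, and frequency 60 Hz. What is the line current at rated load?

P_out = 235 × 746 = 175310 W
P_in = P_out / η = 175310 / 0.931 = 188303 W
I_L = P_in / (√3·V_L·cosφ) = 188303 / (1.732 × 575 × 0.86) = 220 A

220 A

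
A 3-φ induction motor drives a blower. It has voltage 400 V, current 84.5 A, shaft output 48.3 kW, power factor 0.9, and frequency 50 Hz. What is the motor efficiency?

91.7 %

P_out = 48.3 kW = 48300 W
P_in = √3·V_L·I_L·cosφ = 1.732 × 400 × 84.5 × 0.9 = 52687 W
η = P_out / P_in = 48300 / 52687 = 0.917 = 91.7%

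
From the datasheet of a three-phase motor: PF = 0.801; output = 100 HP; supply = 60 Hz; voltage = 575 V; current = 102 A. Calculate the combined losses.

6770 W

P_in = √3·V·I·cosφ = 1.732×575×102×0.801 = 81367 W
P_out = 100×746 = 74600 W
Losses = P_in − P_out = 81367 − 74600 = 6767 W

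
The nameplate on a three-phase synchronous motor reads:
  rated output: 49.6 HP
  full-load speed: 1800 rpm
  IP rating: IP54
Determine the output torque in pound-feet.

145 lb·ft

P_out = 49.6 × 746 = 37002 W
ω = 2π × 1800/60 = 188.5 rad/s
τ = P_out/ω = 37002/188.5 = 196.3 N·m
In lb·ft: 196.3/1.356 = 145 lb·ft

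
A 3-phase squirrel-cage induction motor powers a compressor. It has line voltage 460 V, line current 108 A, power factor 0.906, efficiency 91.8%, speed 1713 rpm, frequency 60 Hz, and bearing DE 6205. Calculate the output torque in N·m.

P_in = √3·V·I·cosφ = 1.732 × 460 × 108 × 0.906 = 77957 W
P_out = η·P_in = 0.918 × 77957 = 71565 W
n = 1713 rpm
ω = 2π×1713/60 = 179.4 rad/s
τ = P_out/ω = 71565/179.4 = 399 N·m

399 N·m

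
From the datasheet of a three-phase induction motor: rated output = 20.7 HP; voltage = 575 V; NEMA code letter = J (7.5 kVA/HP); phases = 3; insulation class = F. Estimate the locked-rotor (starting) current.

156 A

S_LR = 7.5 × 20.7 = 155.25 kVA
I_LR = S_LR/(√3·V_L) = 155250/(1.732×575) = 156 A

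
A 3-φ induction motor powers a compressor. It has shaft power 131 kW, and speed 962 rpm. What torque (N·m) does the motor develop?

1300 N·m

ω = 2π × 962/60 = 100.7 rad/s
τ = P/ω = 131000/100.7 = 1300 N·m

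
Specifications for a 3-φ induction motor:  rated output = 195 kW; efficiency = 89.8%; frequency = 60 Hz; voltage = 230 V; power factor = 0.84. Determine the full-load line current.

P_out = 195 kW = 195000 W
P_in = P_out / η = 195000 / 0.898 = 217149 W
I_L = P_in / (√3·V_L·cosφ) = 217149 / (1.732 × 230 × 0.84) = 649 A

649 A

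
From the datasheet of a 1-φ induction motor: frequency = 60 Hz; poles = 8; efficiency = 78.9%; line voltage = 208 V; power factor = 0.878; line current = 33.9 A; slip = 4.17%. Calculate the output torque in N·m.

54.1 N·m

P_in = V·I·cosφ = 208 × 33.9 × 0.878 = 6191 W
P_out = η·P_in = 0.789 × 6191 = 4885 W
n_s = 120×60/8 = 900 rpm; n = 900×(1−0.0417) = 862 rpm
ω = 2π×862/60 = 90.27 rad/s
τ = P_out/ω = 4885/90.27 = 54.1 N·m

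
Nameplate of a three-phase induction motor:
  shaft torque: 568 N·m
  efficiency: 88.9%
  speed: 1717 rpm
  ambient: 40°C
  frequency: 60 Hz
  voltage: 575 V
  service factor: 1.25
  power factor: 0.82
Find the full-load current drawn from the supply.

141 A

ω = 2π×1717/60 = 179.8 rad/s; P_out = τω = 568 × 179.8 = 102126 W
P_in = P_out / η = 102126 / 0.889 = 114877 W
I_L = P_in / (√3·V_L·cosφ) = 114877 / (1.732 × 575 × 0.82) = 141 A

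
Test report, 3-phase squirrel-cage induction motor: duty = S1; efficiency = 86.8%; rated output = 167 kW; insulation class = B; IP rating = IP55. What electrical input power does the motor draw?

P_out = 167000 W
P_in = P_out/η = 167000/0.868 = 192396 W = 192 kW

192 kW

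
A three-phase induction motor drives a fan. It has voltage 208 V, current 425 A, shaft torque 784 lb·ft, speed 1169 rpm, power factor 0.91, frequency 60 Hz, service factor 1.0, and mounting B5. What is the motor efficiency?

τ = 784 lb·ft × 1.356 = 1063 N·m
ω = 2π × 1169/60 = 122.4 rad/s; P_out = τω = 1063 × 122.4 = 130111 W
P_in = √3·V_L·I_L·cosφ = 1.732 × 208 × 425 × 0.91 = 139329 W
η = P_out / P_in = 130111 / 139329 = 0.934 = 93.4%

93.4 %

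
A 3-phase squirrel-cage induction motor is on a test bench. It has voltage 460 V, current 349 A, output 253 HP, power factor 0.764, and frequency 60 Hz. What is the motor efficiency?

P_out = 253 × 746 = 188738 W
P_in = √3·V_L·I_L·cosφ = 1.732 × 460 × 349 × 0.764 = 212434 W
η = P_out / P_in = 188738 / 212434 = 0.888 = 88.8%

88.8 %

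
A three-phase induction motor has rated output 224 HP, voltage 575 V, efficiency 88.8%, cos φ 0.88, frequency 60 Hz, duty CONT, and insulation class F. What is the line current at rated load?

P_out = 224 × 746 = 167104 W
P_in = P_out / η = 167104 / 0.888 = 188180 W
I_L = P_in / (√3·V_L·cosφ) = 188180 / (1.732 × 575 × 0.88) = 215 A

215 A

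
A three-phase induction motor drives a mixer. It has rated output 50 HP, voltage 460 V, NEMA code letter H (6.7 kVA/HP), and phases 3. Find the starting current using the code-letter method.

S_LR = 6.7 × 50 = 335 kVA
I_LR = S_LR/(√3·V_L) = 335000/(1.732×460) = 420 A

420 A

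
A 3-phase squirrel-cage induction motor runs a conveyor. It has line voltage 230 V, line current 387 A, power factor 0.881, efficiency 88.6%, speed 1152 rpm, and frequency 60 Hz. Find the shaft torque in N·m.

998 N·m

P_in = √3·V·I·cosφ = 1.732 × 230 × 387 × 0.881 = 135820 W
P_out = η·P_in = 0.886 × 135820 = 120337 W
n = 1152 rpm
ω = 2π×1152/60 = 120.6 rad/s
τ = P_out/ω = 120337/120.6 = 998 N·m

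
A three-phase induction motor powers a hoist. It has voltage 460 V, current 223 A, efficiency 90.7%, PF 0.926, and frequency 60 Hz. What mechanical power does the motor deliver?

149 kW

P_in = √3·V·I·cosφ = 1.732 × 460 × 223 × 0.926 = 164521 W
P_out = η·P_in = 0.907 × 164521 = 149221 W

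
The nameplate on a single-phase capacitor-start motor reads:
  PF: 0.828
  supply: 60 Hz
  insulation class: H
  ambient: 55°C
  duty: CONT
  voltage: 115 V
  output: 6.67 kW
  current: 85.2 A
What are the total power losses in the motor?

1440 W

P_in = V·I·cosφ = 115×85.2×0.828 = 8113 W
P_out = 6670 W
Losses = P_in − P_out = 8113 − 6670 = 1443 W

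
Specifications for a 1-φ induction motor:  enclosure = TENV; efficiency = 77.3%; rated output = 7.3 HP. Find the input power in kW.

7.05 kW

P_out = 7.3 × 746 = 5446 W
P_in = P_out/η = 5446/0.773 = 7045 W = 7.05 kW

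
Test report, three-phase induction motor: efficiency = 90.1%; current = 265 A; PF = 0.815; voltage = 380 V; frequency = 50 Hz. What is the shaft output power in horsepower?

172 HP

P_in = √3·V·I·cosφ = 1.732 × 380 × 265 × 0.815 = 142146 W
P_out = η·P_in = 0.901 × 142146 = 128074 W
= 128074/746 = 172 HP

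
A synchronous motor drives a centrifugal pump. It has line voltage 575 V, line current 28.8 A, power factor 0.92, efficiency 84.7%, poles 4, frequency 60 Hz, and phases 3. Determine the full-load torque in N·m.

119 N·m

P_in = √3·V·I·cosφ = 1.732 × 575 × 28.8 × 0.92 = 26387 W
P_out = η·P_in = 0.847 × 26387 = 22350 W
n = n_s = 120×60/4 = 1800 rpm (synchronous)
ω = 2π×1800/60 = 188.5 rad/s
τ = P_out/ω = 22350/188.5 = 119 N·m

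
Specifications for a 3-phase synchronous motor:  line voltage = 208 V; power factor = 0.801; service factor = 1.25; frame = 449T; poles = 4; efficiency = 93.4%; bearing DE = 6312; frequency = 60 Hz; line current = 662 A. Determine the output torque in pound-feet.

P_in = √3·V·I·cosφ = 1.732 × 208 × 662 × 0.801 = 191030 W
P_out = η·P_in = 0.934 × 191030 = 178422 W
n = n_s = 120×60/4 = 1800 rpm (synchronous)
ω = 2π×1800/60 = 188.5 rad/s
τ = P_out/ω = 178422/188.5 = 946.5 N·m
In lb·ft: 946.5/1.356 = 698 lb·ft

698 lb·ft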